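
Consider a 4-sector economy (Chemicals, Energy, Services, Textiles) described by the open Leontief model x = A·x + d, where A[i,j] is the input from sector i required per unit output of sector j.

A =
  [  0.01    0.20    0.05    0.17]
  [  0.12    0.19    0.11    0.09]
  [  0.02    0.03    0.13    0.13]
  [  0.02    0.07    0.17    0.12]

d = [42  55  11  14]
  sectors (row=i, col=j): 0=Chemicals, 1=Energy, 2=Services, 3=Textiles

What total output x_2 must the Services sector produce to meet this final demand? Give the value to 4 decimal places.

Form M = I − A:
  [  0.99   -0.20   -0.05   -0.17]
  [ -0.12    0.81   -0.11   -0.09]
  [ -0.02   -0.03    0.87   -0.13]
  [ -0.02   -0.07   -0.17    0.88]
Leontief inverse L = M⁻¹:
  [  1.0530    0.2874    0.1466    0.2545]
  [  0.1659    1.3004    0.2123    0.1964]
  [  0.0365    0.0699    1.1977    0.1911]
  [  0.0442    0.1235    0.2516    1.1947]
Total output x = L · d:
  x_0 = 1.0530·42 + 0.2874·55 + 0.1466·11 + 0.2545·14 = 65.2118
  x_1 = 0.1659·42 + 1.3004·55 + 0.2123·11 + 0.1964·14 = 83.5719
  x_2 = 0.0365·42 + 0.0699·55 + 1.1977·11 + 0.1911·14 = 21.2294
  x_3 = 0.0442·42 + 0.1235·55 + 0.2516·11 + 1.1947·14 = 28.1401

21.2294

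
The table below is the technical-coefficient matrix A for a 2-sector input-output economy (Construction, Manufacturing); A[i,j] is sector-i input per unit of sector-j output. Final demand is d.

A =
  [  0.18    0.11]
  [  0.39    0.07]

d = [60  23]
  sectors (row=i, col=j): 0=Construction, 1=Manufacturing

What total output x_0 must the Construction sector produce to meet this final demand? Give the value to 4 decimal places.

81.0477

Form M = I − A:
  [  0.82   -0.11]
  [ -0.39    0.93]
Leontief inverse L = M⁻¹:
  [  1.2922    0.1528]
  [  0.5419    1.1394]
Total output x = L · d:
  x_0 = 1.2922·60 + 0.1528·23 = 81.0477
  x_1 = 0.5419·60 + 1.1394·23 = 58.7189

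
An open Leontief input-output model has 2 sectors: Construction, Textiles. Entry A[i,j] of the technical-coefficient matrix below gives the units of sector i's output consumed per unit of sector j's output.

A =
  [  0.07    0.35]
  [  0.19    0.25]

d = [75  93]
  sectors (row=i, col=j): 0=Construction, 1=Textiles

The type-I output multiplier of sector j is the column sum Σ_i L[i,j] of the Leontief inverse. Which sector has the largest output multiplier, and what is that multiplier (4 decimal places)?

Form M = I − A:
  [  0.93   -0.35]
  [ -0.19    0.75]
Leontief inverse L = M⁻¹:
  [  1.1886    0.5547]
  [  0.3011    1.4739]
Total output x = L · d:
  x_0 = 1.1886·75 + 0.5547·93 = 140.7290
  x_1 = 0.3011·75 + 1.4739·93 = 159.6513
Output multipliers (column sums of L):
  Construction: 1.4897
  Textiles: 2.0285

Textiles (2.0285)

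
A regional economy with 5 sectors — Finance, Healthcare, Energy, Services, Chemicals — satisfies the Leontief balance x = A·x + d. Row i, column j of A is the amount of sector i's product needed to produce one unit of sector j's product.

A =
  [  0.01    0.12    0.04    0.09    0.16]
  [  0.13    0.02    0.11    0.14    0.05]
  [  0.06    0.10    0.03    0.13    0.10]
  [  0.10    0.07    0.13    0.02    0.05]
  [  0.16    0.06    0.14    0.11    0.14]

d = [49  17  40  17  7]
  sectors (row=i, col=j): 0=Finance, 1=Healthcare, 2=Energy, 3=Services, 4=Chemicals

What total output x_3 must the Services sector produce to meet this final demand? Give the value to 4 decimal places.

36.5449

Form M = I − A:
  [  0.99   -0.12   -0.04   -0.09   -0.16]
  [ -0.13    0.98   -0.11   -0.14   -0.05]
  [ -0.06   -0.10    0.97   -0.13   -0.10]
  [ -0.10   -0.07   -0.13    0.98   -0.05]
  [ -0.16   -0.06   -0.14   -0.11    0.86]
Leontief inverse L = M⁻¹:
  [  1.0956    0.1732    0.1217    0.1682    0.2378]
  [  0.1963    1.0859    0.1788    0.2118    0.1328]
  [  0.1358    0.1545    1.1062    0.2009    0.1746]
  [  0.1571    0.1233    0.1841    1.0905    0.1212]
  [  0.2597    0.1489    0.2387    0.2182    1.2602]
Total output x = L · d:
  x_0 = 1.0956·49 + 0.1732·17 + 0.1217·40 + 0.1682·17 + 0.2378·7 = 66.0215
  x_1 = 0.1963·49 + 1.0859·17 + 0.1788·40 + 0.2118·17 + 0.1328·7 = 39.7597
  x_2 = 0.1358·49 + 0.1545·17 + 1.1062·40 + 0.2009·17 + 0.1746·7 = 58.1671
  x_3 = 0.1571·49 + 0.1233·17 + 0.1841·40 + 1.0905·17 + 0.1212·7 = 36.5449
  x_4 = 0.2597·49 + 0.1489·17 + 0.2387·40 + 0.2182·17 + 1.2602·7 = 37.3400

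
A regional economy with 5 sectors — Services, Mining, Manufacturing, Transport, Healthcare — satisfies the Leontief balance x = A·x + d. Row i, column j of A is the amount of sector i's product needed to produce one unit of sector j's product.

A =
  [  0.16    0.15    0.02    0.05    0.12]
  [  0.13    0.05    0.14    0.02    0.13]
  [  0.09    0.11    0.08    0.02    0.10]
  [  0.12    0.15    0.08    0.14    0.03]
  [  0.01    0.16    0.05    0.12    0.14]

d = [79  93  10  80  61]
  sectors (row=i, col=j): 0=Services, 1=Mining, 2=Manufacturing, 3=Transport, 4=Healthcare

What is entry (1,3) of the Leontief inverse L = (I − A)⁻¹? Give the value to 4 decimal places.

L[1,3] = 0.0764

Form M = I − A:
  [  0.84   -0.15   -0.02   -0.05   -0.12]
  [ -0.13    0.95   -0.14   -0.02   -0.13]
  [ -0.09   -0.11    0.92   -0.02   -0.10]
  [ -0.12   -0.15   -0.08    0.86   -0.03]
  [ -0.01   -0.16   -0.05   -0.12    0.86]
Leontief inverse L = M⁻¹:
  [  1.2604    0.2663    0.0903    0.1137    0.2306]
  [  0.2148    1.1608    0.2005    0.0764    0.2314]
  [  0.1645    0.1998    1.1369    0.0668    0.1877]
  [  0.2320    0.2676    0.1578    1.2048    0.1332]
  [  0.0966    0.2680    0.1265    0.1875    1.2380]
Total output x = L · d:
  x_0 = 1.2604·79 + 0.2663·93 + 0.0903·10 + 0.1137·80 + 0.2306·61 = 148.3988
  x_1 = 0.2148·79 + 1.1608·93 + 0.2005·10 + 0.0764·80 + 0.2314·61 = 147.1642
  x_2 = 0.1645·79 + 0.1998·93 + 1.1369·10 + 0.0668·80 + 0.1877·61 = 59.7433
  x_3 = 0.2320·79 + 0.2676·93 + 0.1578·10 + 1.2048·80 + 0.1332·61 = 149.2932
  x_4 = 0.0966·79 + 0.2680·93 + 0.1265·10 + 0.1875·80 + 1.2380·61 = 124.3402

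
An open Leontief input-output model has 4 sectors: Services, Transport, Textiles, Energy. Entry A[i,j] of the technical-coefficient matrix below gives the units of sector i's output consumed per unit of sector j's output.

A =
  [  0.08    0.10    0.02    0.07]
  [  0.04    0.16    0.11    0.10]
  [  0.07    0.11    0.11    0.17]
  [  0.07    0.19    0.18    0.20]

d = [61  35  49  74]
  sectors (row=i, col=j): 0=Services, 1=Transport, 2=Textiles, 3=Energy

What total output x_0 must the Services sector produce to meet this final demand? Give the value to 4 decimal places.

Form M = I − A:
  [  0.92   -0.10   -0.02   -0.07]
  [ -0.04    0.84   -0.11   -0.10]
  [ -0.07   -0.11    0.89   -0.17]
  [ -0.07   -0.19   -0.18    0.80]
Leontief inverse L = M⁻¹:
  [  1.1102    0.1721    0.0734    0.1343]
  [  0.0868    1.2747    0.2019    0.2098]
  [  0.1259    0.2422    1.2170    0.2999]
  [  0.1461    0.3723    0.3282    1.3791]
Total output x = L · d:
  x_0 = 1.1102·61 + 0.1721·35 + 0.0734·49 + 0.1343·74 = 87.2805
  x_1 = 0.0868·61 + 1.2747·35 + 0.2019·49 + 0.2098·74 = 75.3302
  x_2 = 0.1259·61 + 0.2422·35 + 1.2170·49 + 0.2999·74 = 97.9873
  x_3 = 0.1461·61 + 0.3723·35 + 0.3282·49 + 1.3791·74 = 140.0751

87.2805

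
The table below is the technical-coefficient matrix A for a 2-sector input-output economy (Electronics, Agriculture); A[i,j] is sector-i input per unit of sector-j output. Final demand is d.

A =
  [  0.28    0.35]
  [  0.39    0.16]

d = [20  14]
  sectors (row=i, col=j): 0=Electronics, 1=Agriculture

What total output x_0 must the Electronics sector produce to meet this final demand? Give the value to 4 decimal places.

46.3378

Form M = I − A:
  [  0.72   -0.35]
  [ -0.39    0.84]
Leontief inverse L = M⁻¹:
  [  1.7937    0.7474]
  [  0.8328    1.5375]
Total output x = L · d:
  x_0 = 1.7937·20 + 0.7474·14 = 46.3378
  x_1 = 0.8328·20 + 1.5375·14 = 38.1807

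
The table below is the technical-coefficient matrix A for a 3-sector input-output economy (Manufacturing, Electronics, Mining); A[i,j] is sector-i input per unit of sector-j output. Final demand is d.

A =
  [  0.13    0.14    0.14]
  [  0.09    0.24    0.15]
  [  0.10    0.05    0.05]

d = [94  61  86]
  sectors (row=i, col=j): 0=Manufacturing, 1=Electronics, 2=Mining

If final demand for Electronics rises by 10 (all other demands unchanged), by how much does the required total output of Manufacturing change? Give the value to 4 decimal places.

2.3479

Form M = I − A:
  [  0.87   -0.14   -0.14]
  [ -0.09    0.76   -0.15]
  [ -0.10   -0.05    0.95]
Leontief inverse L = M⁻¹:
  [  1.1983    0.2348    0.2137]
  [  0.1685    1.3626    0.2400]
  [  0.1350    0.0964    1.0878]
Total output x = L · d:
  x_0 = 1.1983·94 + 0.2348·61 + 0.2137·86 = 145.3346
  x_1 = 0.1685·94 + 1.3626·61 + 0.2400·86 = 119.6027
  x_2 = 0.1350·94 + 0.0964·61 + 1.0878·86 = 112.1196
Δx_0 = L[0,1] · Δd_1 = 0.2348 · 10 = 2.3479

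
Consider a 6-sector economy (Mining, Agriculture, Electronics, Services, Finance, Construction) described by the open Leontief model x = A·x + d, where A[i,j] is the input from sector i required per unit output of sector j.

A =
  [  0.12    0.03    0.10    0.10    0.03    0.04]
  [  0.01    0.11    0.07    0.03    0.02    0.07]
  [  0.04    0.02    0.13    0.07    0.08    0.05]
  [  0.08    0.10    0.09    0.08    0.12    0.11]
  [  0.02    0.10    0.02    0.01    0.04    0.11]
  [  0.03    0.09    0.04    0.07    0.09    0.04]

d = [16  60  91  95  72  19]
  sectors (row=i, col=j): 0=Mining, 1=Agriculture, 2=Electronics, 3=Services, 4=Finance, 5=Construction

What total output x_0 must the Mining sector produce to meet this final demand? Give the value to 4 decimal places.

Form M = I − A:
  [  0.88   -0.03   -0.10   -0.10   -0.03   -0.04]
  [ -0.01    0.89   -0.07   -0.03   -0.02   -0.07]
  [ -0.04   -0.02    0.87   -0.07   -0.08   -0.05]
  [ -0.08   -0.10   -0.09    0.92   -0.12   -0.11]
  [ -0.02   -0.10   -0.02   -0.01    0.96   -0.11]
  [ -0.03   -0.09   -0.04   -0.07   -0.09    0.96]
Leontief inverse L = M⁻¹:
  [  1.1629    0.0773    0.1611    0.1488    0.0783    0.0885]
  [  0.0278    1.1494    0.1075    0.0571    0.0506    0.1029]
  [  0.0704    0.0648    1.1812    0.1083    0.1245    0.0958]
  [  0.1222    0.1729    0.1574    1.1332    0.1787    0.1762]
  [  0.0361    0.1404    0.0500    0.0346    1.0674    0.1406]
  [  0.0542    0.1386    0.0805    0.1004    0.1255    1.0841]
Total output x = L · d:
  x_0 = 1.1629·16 + 0.0773·60 + 0.1611·91 + 0.1488·95 + 0.0783·72 + 0.0885·19 = 59.3563
  x_1 = 0.0278·16 + 1.1494·60 + 0.1075·91 + 0.0571·95 + 0.0506·72 + 0.1029·19 = 90.2067
  x_2 = 0.0704·16 + 0.0648·60 + 1.1812·91 + 0.1083·95 + 0.1245·72 + 0.0958·19 = 133.5722
  x_3 = 0.1222·16 + 0.1729·60 + 0.1574·91 + 1.1332·95 + 0.1787·72 + 0.1762·19 = 150.5206
  x_4 = 0.0361·16 + 0.1404·60 + 0.0500·91 + 0.0346·95 + 1.0674·72 + 0.1406·19 = 96.3636
  x_5 = 0.0542·16 + 0.1386·60 + 0.0805·91 + 0.1004·95 + 0.1255·72 + 1.0841·19 = 55.6785

59.3563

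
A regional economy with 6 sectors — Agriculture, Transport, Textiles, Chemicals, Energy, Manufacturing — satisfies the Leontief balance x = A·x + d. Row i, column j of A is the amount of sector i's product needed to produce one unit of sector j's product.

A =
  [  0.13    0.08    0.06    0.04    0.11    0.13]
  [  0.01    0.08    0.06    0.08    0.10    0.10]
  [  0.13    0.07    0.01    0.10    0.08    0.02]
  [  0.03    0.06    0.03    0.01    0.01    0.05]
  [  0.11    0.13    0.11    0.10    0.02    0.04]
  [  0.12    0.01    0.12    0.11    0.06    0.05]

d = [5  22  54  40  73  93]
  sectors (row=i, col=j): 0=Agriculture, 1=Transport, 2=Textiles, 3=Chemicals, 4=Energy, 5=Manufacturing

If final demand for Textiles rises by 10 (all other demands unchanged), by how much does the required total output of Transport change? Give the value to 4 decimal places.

1.1053

Form M = I − A:
  [  0.87   -0.08   -0.06   -0.04   -0.11   -0.13]
  [ -0.01    0.92   -0.06   -0.08   -0.10   -0.10]
  [ -0.13   -0.07    0.99   -0.10   -0.08   -0.02]
  [ -0.03   -0.06   -0.03    0.99   -0.01   -0.05]
  [ -0.11   -0.13   -0.11   -0.10    0.98   -0.04]
  [ -0.12   -0.01   -0.12   -0.11   -0.06    0.95]
Leontief inverse L = M⁻¹:
  [  1.2246    0.1511    0.1307    0.1150    0.1769    0.1997]
  [  0.0722    1.1323    0.1105    0.1361    0.1429    0.1446]
  [  0.1906    0.1252    1.0567    0.1456    0.1265    0.0745]
  [  0.0591    0.0824    0.0528    1.0362    0.0344    0.0739]
  [  0.1825    0.1924    0.1602    0.1597    1.0815    0.1026]
  [  0.1979    0.0685    0.1674    0.1644    0.1121    1.1038]
Total output x = L · d:
  x_0 = 1.2246·5 + 0.1511·22 + 0.1307·54 + 0.1150·40 + 0.1769·73 + 0.1997·93 = 52.5971
  x_1 = 0.0722·5 + 1.1323·22 + 0.1105·54 + 0.1361·40 + 0.1429·73 + 0.1446·93 = 60.5616
  x_2 = 0.1906·5 + 0.1252·22 + 1.0567·54 + 0.1456·40 + 0.1265·73 + 0.0745·93 = 82.7560
  x_3 = 0.0591·5 + 0.0824·22 + 0.0528·54 + 1.0362·40 + 0.0344·73 + 0.0739·93 = 55.7865
  x_4 = 0.1825·5 + 0.1924·22 + 0.1602·54 + 0.1597·40 + 1.0815·73 + 0.1026·93 = 108.6720
  x_5 = 0.1979·5 + 0.0685·22 + 0.1674·54 + 0.1644·40 + 0.1121·73 + 1.1038·93 = 128.9524
Δx_1 = L[1,2] · Δd_2 = 0.1105 · 10 = 1.1053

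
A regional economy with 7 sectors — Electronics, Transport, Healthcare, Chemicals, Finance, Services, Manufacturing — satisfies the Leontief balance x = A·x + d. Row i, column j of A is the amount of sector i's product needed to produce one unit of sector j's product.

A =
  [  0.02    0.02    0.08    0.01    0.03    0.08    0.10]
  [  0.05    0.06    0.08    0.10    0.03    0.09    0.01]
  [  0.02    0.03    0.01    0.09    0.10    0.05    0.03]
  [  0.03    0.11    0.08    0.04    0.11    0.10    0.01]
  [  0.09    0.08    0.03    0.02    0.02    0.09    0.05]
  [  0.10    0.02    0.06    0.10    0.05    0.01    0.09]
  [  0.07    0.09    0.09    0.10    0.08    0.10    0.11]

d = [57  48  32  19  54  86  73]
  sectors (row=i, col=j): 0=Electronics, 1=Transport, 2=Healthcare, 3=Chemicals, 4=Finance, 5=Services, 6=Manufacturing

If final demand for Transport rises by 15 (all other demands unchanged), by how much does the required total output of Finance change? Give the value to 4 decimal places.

1.7166

Form M = I − A:
  [  0.98   -0.02   -0.08   -0.01   -0.03   -0.08   -0.10]
  [ -0.05    0.94   -0.08   -0.10   -0.03   -0.09   -0.01]
  [ -0.02   -0.03    0.99   -0.09   -0.10   -0.05   -0.03]
  [ -0.03   -0.11   -0.08    0.96   -0.11   -0.10   -0.01]
  [ -0.09   -0.08   -0.03   -0.02    0.98   -0.09   -0.05]
  [ -0.10   -0.02   -0.06   -0.10   -0.05    0.99   -0.09]
  [ -0.07   -0.09   -0.09   -0.10   -0.08   -0.10    0.89]
Leontief inverse L = M⁻¹:
  [  1.0562    0.0548    0.1166    0.0565    0.0699    0.1224    0.1402]
  [  0.0879    1.1009    0.1231    0.1482    0.0765    0.1400    0.0465]
  [  0.0549    0.0684    1.0454    0.1246    0.1342    0.0944    0.0607]
  [  0.0780    0.1554    0.1263    1.0954    0.1552    0.1568    0.0516]
  [  0.1269    0.1144    0.0735    0.0659    1.0572    0.1364    0.0920]
  [  0.1382    0.0677    0.1087    0.1464    0.0995    1.0704    0.1354]
  [  0.1332    0.1579    0.1603    0.1775    0.1505    0.1835    1.1747]
Total output x = L · d:
  x_0 = 1.0562·57 + 0.0548·48 + 0.1166·32 + 0.0565·19 + 0.0699·54 + 0.1224·86 + 0.1402·73 = 92.1788
  x_1 = 0.0879·57 + 1.1009·48 + 0.1231·32 + 0.1482·19 + 0.0765·54 + 0.1400·86 + 0.0465·73 = 84.1731
  x_2 = 0.0549·57 + 0.0684·48 + 1.0454·32 + 0.1246·19 + 0.1342·54 + 0.0944·86 + 0.0607·73 = 62.0260
  x_3 = 0.0780·57 + 0.1554·48 + 0.1263·32 + 1.0954·19 + 0.1552·54 + 0.1568·86 + 0.0516·73 = 62.3910
  x_4 = 0.1269·57 + 0.1144·48 + 0.0735·32 + 0.0659·19 + 1.0572·54 + 0.1364·86 + 0.0920·73 = 91.8659
  x_5 = 0.1382·57 + 0.0677·48 + 0.1087·32 + 0.1464·19 + 0.0995·54 + 1.0704·86 + 0.1354·73 = 124.7026
  x_6 = 0.1332·57 + 0.1579·48 + 0.1603·32 + 0.1775·19 + 0.1505·54 + 0.1835·86 + 1.1747·73 = 133.3360
Δx_4 = L[4,1] · Δd_1 = 0.1144 · 15 = 1.7166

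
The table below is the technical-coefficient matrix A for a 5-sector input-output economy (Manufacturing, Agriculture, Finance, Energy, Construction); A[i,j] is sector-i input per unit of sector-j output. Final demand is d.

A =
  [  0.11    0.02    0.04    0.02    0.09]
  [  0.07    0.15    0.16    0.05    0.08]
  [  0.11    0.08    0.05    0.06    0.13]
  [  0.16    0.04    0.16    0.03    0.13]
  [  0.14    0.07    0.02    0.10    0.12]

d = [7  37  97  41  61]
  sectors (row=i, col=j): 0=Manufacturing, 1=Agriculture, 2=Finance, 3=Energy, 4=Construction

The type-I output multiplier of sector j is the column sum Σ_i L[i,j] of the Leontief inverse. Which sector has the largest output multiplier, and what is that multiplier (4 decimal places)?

Manufacturing (2.0313)

Form M = I − A:
  [  0.89   -0.02   -0.04   -0.02   -0.09]
  [ -0.07    0.85   -0.16   -0.05   -0.08]
  [ -0.11   -0.08    0.95   -0.06   -0.13]
  [ -0.16   -0.04   -0.16    0.97   -0.13]
  [ -0.14   -0.07   -0.02   -0.10    0.88]
Leontief inverse L = M⁻¹:
  [  1.1659    0.0475    0.0676    0.0451    0.1402]
  [  0.1707    1.2218    0.2334    0.0993    0.1777]
  [  0.1979    0.1306    1.1044    0.1008    0.2102]
  [  0.2633    0.0957    0.2135    1.0778    0.2264]
  [  0.2335    0.1186    0.0787    0.1398    1.2033]
Total output x = L · d:
  x_0 = 1.1659·7 + 0.0475·37 + 0.0676·97 + 0.0451·41 + 0.1402·61 = 26.8806
  x_1 = 0.1707·7 + 1.2218·37 + 0.2334·97 + 0.0993·41 + 0.1777·61 = 83.9490
  x_2 = 0.1979·7 + 0.1306·37 + 1.1044·97 + 0.1008·41 + 0.2102·61 = 130.2957
  x_3 = 0.2633·7 + 0.0957·37 + 0.2135·97 + 1.0778·41 + 0.2264·61 = 84.0915
  x_4 = 0.2335·7 + 0.1186·37 + 0.0787·97 + 0.1398·41 + 1.2033·61 = 92.7895
Output multipliers (column sums of L):
  Manufacturing: 2.0313
  Agriculture: 1.6141
  Finance: 1.6976
  Energy: 1.4628
  Construction: 1.9577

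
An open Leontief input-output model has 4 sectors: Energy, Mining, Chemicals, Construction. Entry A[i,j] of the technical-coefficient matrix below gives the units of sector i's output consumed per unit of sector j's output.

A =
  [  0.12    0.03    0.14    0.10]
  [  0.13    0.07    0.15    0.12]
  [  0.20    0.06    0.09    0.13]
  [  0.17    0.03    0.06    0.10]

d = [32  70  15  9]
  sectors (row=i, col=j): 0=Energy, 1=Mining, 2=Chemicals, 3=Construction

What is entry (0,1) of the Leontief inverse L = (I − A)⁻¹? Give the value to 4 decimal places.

Form M = I − A:
  [  0.88   -0.03   -0.14   -0.10]
  [ -0.13    0.93   -0.15   -0.12]
  [ -0.20   -0.06    0.91   -0.13]
  [ -0.17   -0.03   -0.06    0.90]
Leontief inverse L = M⁻¹:
  [  1.2264    0.0587    0.2099    0.1744]
  [  0.2575    1.1056    0.2357    0.2101]
  [  0.3239    0.0935    1.1786    0.2187]
  [  0.2618    0.0542    0.1261    1.1656]
Total output x = L · d:
  x_0 = 1.2264·32 + 0.0587·70 + 0.2099·15 + 0.1744·9 = 48.0743
  x_1 = 0.2575·32 + 1.1056·70 + 0.2357·15 + 0.2101·9 = 91.0539
  x_2 = 0.3239·32 + 0.0935·70 + 1.1786·15 + 0.2187·9 = 36.5605
  x_3 = 0.2618·32 + 0.0542·70 + 0.1261·15 + 1.1656·9 = 24.5532

L[0,1] = 0.0587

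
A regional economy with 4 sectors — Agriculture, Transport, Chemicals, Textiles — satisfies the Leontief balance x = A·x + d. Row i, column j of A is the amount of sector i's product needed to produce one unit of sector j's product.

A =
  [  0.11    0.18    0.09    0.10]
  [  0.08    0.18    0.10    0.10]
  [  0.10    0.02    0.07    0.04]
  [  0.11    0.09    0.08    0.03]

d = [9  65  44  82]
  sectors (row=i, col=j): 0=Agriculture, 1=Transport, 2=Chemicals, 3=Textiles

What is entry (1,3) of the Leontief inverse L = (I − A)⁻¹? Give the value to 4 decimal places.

Form M = I − A:
  [  0.89   -0.18   -0.09   -0.10]
  [ -0.08    0.82   -0.10   -0.10]
  [ -0.10   -0.02    0.93   -0.04]
  [ -0.11   -0.09   -0.08    0.97]
Leontief inverse L = M⁻¹:
  [  1.1862    0.2816    0.1587    0.1579]
  [  0.1520    1.2738    0.1649    0.1538]
  [  0.1377    0.0644    1.1012    0.0662]
  [  0.1600    0.1554    0.1241    1.0686]
Total output x = L · d:
  x_0 = 1.1862·9 + 0.2816·65 + 0.1587·44 + 0.1579·82 = 48.9056
  x_1 = 0.1520·9 + 1.2738·65 + 0.1649·44 + 0.1538·82 = 104.0315
  x_2 = 0.1377·9 + 0.0644·65 + 1.1012·44 + 0.0662·82 = 59.3078
  x_3 = 0.1600·9 + 0.1554·65 + 0.1241·44 + 1.0686·82 = 104.6258

L[1,3] = 0.1538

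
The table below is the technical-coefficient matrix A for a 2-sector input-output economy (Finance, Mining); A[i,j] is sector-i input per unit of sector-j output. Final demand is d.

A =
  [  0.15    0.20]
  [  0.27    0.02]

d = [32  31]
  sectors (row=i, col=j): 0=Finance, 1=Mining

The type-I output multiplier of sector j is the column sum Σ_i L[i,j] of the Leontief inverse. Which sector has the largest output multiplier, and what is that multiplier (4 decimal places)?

Finance (1.6046)

Form M = I − A:
  [  0.85   -0.20]
  [ -0.27    0.98]
Leontief inverse L = M⁻¹:
  [  1.2580    0.2567]
  [  0.3466    1.0911]
Total output x = L · d:
  x_0 = 1.2580·32 + 0.2567·31 = 48.2157
  x_1 = 0.3466·32 + 1.0911·31 = 44.9166
Output multipliers (column sums of L):
  Finance: 1.6046
  Mining: 1.3479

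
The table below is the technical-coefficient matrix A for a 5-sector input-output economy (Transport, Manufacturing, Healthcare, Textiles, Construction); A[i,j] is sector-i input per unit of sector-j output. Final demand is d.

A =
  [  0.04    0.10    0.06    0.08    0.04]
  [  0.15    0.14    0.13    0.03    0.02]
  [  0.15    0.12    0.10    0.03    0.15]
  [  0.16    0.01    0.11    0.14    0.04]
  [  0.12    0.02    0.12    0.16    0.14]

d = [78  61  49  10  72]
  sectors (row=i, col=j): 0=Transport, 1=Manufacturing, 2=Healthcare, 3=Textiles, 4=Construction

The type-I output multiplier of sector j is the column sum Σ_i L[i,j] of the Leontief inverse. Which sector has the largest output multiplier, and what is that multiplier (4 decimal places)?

Form M = I − A:
  [  0.96   -0.10   -0.06   -0.08   -0.04]
  [ -0.15    0.86   -0.13   -0.03   -0.02]
  [ -0.15   -0.12    0.90   -0.03   -0.15]
  [ -0.16   -0.01   -0.11    0.86   -0.04]
  [ -0.12   -0.02   -0.12   -0.16    0.86]
Leontief inverse L = M⁻¹:
  [  1.1162    0.1504    0.1229    0.1288    0.0828]
  [  0.2500    1.2248    0.2153    0.0887    0.0818]
  [  0.2691    0.2061    1.2042    0.1175    0.2328]
  [  0.2565    0.0728    0.1899    1.2150    0.1033]
  [  0.2468    0.0918    0.2255    0.2625    1.2279]
Total output x = L · d:
  x_0 = 1.1162·78 + 0.1504·61 + 0.1229·49 + 0.1288·10 + 0.0828·72 = 109.5098
  x_1 = 0.2500·78 + 1.2248·61 + 0.2153·49 + 0.0887·10 + 0.0818·72 = 111.5474
  x_2 = 0.2691·78 + 0.2061·61 + 1.2042·49 + 0.1175·10 + 0.2328·72 = 110.5033
  x_3 = 0.2565·78 + 0.0728·61 + 0.1899·49 + 1.2150·10 + 0.1033·72 = 53.3371
  x_4 = 0.2468·78 + 0.0918·61 + 0.2255·49 + 0.2625·10 + 1.2279·72 = 126.9377
Output multipliers (column sums of L):
  Transport: 2.1386
  Manufacturing: 1.7459
  Healthcare: 1.9579
  Textiles: 1.8125
  Construction: 1.7287

Transport (2.1386)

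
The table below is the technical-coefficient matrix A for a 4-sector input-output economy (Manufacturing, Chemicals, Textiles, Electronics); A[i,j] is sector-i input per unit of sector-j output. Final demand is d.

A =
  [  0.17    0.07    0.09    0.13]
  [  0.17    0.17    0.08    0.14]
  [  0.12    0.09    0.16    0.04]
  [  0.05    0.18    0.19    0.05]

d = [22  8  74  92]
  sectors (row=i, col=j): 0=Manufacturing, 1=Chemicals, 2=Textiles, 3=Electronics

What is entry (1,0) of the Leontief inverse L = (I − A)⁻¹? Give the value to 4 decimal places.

L[1,0] = 0.3134

Form M = I − A:
  [  0.83   -0.07   -0.09   -0.13]
  [ -0.17    0.83   -0.08   -0.14]
  [ -0.12   -0.09    0.84   -0.04]
  [ -0.05   -0.18   -0.19    0.95]
Leontief inverse L = M⁻¹:
  [  1.2826    0.1755    0.2016    0.2099]
  [  0.3134    1.3074    0.2134    0.2445]
  [  0.2250    0.1791    1.2565    0.1101]
  [  0.1719    0.2928    0.3024    1.1320]
Total output x = L · d:
  x_0 = 1.2826·22 + 0.1755·8 + 0.2016·74 + 0.2099·92 = 63.8473
  x_1 = 0.3134·22 + 1.3074·8 + 0.2134·74 + 0.2445·92 = 55.6431
  x_2 = 0.2250·22 + 0.1791·8 + 1.2565·74 + 0.1101·92 = 109.4944
  x_3 = 0.1719·22 + 0.2928·8 + 0.3024·74 + 1.1320·92 = 132.6443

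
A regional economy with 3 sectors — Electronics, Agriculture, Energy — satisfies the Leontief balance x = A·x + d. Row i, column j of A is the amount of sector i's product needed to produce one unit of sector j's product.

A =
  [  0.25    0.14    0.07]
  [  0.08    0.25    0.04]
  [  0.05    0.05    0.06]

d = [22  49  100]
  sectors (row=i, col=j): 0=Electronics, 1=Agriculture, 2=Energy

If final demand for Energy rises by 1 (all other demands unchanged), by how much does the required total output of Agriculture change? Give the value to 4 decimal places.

Form M = I − A:
  [  0.75   -0.14   -0.07]
  [ -0.08    0.75   -0.04]
  [ -0.05   -0.05    0.94]
Leontief inverse L = M⁻¹:
  [  1.3689    0.2631    0.1131]
  [  0.1503    1.3660    0.0693]
  [  0.0808    0.0867    1.0735]
Total output x = L · d:
  x_0 = 1.3689·22 + 0.2631·49 + 0.1131·100 = 54.3211
  x_1 = 0.1503·22 + 1.3660·49 + 0.0693·100 = 77.1744
  x_2 = 0.0808·22 + 0.0867·49 + 1.0735·100 = 113.3774
Δx_1 = L[1,2] · Δd_2 = 0.0693 · 1 = 0.0693

0.0693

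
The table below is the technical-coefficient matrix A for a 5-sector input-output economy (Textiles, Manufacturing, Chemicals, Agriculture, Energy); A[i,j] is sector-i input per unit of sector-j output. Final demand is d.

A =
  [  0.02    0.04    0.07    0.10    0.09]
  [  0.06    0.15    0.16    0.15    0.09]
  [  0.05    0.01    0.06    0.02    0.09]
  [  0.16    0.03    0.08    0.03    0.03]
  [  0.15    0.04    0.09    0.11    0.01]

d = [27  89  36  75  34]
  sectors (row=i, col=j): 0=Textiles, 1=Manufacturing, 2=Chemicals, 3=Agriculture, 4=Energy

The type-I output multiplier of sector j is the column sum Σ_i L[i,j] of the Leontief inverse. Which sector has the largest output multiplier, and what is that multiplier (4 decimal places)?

Form M = I − A:
  [  0.98   -0.04   -0.07   -0.10   -0.09]
  [ -0.06    0.85   -0.16   -0.15   -0.09]
  [ -0.05   -0.01    0.94   -0.02   -0.09]
  [ -0.16   -0.03   -0.08    0.97   -0.03]
  [ -0.15   -0.04   -0.09   -0.11    0.99]
Leontief inverse L = M⁻¹:
  [  1.0700    0.0620    0.1130    0.1355    0.1173]
  [  0.1459    1.2013    0.2489    0.2232    0.1519]
  [  0.0815    0.0235    1.0884    0.0469    0.1099]
  [  0.1938    0.0513    0.1204    1.0688    0.0656]
  [  0.1970    0.0658    0.1395    0.1526    1.0513]
Total output x = L · d:
  x_0 = 1.0700·27 + 0.0620·89 + 0.1130·36 + 0.1355·75 + 0.1173·34 = 52.6290
  x_1 = 0.1459·27 + 1.2013·89 + 0.2489·36 + 0.2232·75 + 0.1519·34 = 141.7146
  x_2 = 0.0815·27 + 0.0235·89 + 1.0884·36 + 0.0469·75 + 0.1099·34 = 50.7270
  x_3 = 0.1938·27 + 0.0513·89 + 0.1204·36 + 1.0688·75 + 0.0656·34 = 96.5275
  x_4 = 0.1970·27 + 0.0658·89 + 0.1395·36 + 0.1526·75 + 1.0513·34 = 63.3802
Output multipliers (column sums of L):
  Textiles: 1.6882
  Manufacturing: 1.4039
  Chemicals: 1.7102
  Agriculture: 1.6270
  Energy: 1.4960

Chemicals (1.7102)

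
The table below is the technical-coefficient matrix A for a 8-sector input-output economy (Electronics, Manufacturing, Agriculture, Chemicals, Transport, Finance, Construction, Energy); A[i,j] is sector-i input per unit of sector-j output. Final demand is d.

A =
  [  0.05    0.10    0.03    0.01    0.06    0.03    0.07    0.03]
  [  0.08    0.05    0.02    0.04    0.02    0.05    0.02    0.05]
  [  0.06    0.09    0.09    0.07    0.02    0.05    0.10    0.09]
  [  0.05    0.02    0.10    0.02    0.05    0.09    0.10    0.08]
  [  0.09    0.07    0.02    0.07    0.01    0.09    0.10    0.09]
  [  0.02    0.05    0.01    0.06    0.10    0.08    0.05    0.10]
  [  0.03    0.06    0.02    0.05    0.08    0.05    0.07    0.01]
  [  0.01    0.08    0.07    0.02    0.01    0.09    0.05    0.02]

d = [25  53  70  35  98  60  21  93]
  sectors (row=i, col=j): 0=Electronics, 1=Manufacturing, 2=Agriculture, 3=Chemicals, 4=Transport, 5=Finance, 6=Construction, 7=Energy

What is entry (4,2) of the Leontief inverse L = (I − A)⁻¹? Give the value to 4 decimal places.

Form M = I − A:
  [  0.95   -0.10   -0.03   -0.01   -0.06   -0.03   -0.07   -0.03]
  [ -0.08    0.95   -0.02   -0.04   -0.02   -0.05   -0.02   -0.05]
  [ -0.06   -0.09    0.91   -0.07   -0.02   -0.05   -0.10   -0.09]
  [ -0.05   -0.02   -0.10    0.98   -0.05   -0.09   -0.10   -0.08]
  [ -0.09   -0.07   -0.02   -0.07    0.99   -0.09   -0.10   -0.09]
  [ -0.02   -0.05   -0.01   -0.06   -0.10    0.92   -0.05   -0.10]
  [ -0.03   -0.06   -0.02   -0.05   -0.08   -0.05    0.93   -0.01]
  [ -0.01   -0.08   -0.07   -0.02   -0.01   -0.09   -0.05    0.98]
Leontief inverse L = M⁻¹:
  [  1.0841    0.1427    0.0533    0.0383    0.0884    0.0708    0.1113    0.0650]
  [  0.1065    1.0877    0.0437    0.0618    0.0466    0.0866    0.0568    0.0815]
  [  0.1058    0.1544    1.1354    0.1115    0.0645    0.1139    0.1661    0.1437]
  [  0.0899    0.0811    0.1388    1.0613    0.0931    0.1495    0.1627    0.1317]
  [  0.1299    0.1289    0.0578    0.1063    1.0566    0.1504    0.1593    0.1385]
  [  0.0582    0.1015    0.0440    0.0958    0.1365    1.1398    0.1055    0.1487]
  [  0.0637    0.1003    0.0448    0.0795    0.1109    0.0940    1.1152    0.0488]
  [  0.0391    0.1187    0.0950    0.0490    0.0402    0.1300    0.0892    1.0582]
Total output x = L · d:
  x_0 = 1.0841·25 + 0.1427·53 + 0.0533·70 + 0.0383·35 + 0.0884·98 + 0.0708·60 + 0.1113·21 + 0.0650·93 = 61.0277
  x_1 = 0.1065·25 + 1.0877·53 + 0.0437·70 + 0.0618·35 + 0.0466·98 + 0.0866·60 + 0.0568·21 + 0.0815·93 = 84.0722
  x_2 = 0.1058·25 + 0.1544·53 + 1.1354·70 + 0.1115·35 + 0.0645·98 + 0.1139·60 + 0.1661·21 + 0.1437·93 = 124.2139
  x_3 = 0.0899·25 + 0.0811·53 + 0.1388·70 + 1.0613·35 + 0.0931·98 + 0.1495·60 + 0.1627·21 + 0.1317·93 = 87.1682
  x_4 = 0.1299·25 + 0.1289·53 + 0.0578·70 + 0.1063·35 + 1.0566·98 + 0.1504·60 + 0.1593·21 + 0.1385·93 = 146.6450
  x_5 = 0.0582·25 + 0.1015·53 + 0.0440·70 + 0.0958·35 + 0.1365·98 + 1.1398·60 + 0.1055·21 + 0.1487·93 = 111.0771
  x_6 = 0.0637·25 + 0.1003·53 + 0.0448·70 + 0.0795·35 + 0.1109·98 + 0.0940·60 + 1.1152·21 + 0.0488·93 = 57.2902
  x_7 = 0.0391·25 + 0.1187·53 + 0.0950·70 + 0.0490·35 + 0.0402·98 + 0.1300·60 + 0.0892·21 + 1.0582·93 = 127.6554

L[4,2] = 0.0578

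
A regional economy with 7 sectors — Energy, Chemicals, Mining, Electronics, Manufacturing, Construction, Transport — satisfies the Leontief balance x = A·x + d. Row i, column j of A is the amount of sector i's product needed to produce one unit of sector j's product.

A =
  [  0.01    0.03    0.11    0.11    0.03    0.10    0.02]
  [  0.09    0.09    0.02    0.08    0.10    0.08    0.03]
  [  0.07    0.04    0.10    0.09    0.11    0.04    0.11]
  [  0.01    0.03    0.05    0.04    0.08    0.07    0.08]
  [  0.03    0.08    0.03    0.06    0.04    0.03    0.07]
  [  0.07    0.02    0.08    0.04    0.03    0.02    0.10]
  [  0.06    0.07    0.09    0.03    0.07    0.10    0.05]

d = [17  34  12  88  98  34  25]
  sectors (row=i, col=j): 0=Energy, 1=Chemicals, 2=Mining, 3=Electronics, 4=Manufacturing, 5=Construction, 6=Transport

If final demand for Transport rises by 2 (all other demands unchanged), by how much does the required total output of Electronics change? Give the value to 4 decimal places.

0.2486

Form M = I − A:
  [  0.99   -0.03   -0.11   -0.11   -0.03   -0.10   -0.02]
  [ -0.09    0.91   -0.02   -0.08   -0.10   -0.08   -0.03]
  [ -0.07   -0.04    0.90   -0.09   -0.11   -0.04   -0.11]
  [ -0.01   -0.03   -0.05    0.96   -0.08   -0.07   -0.08]
  [ -0.03   -0.08   -0.03   -0.06    0.96   -0.03   -0.07]
  [ -0.07   -0.02   -0.08   -0.04   -0.03    0.98   -0.10]
  [ -0.06   -0.07   -0.09   -0.03   -0.07   -0.10    0.95]
Leontief inverse L = M⁻¹:
  [  1.0456    0.0625    0.1604    0.1533    0.0802    0.1395    0.0761]
  [  0.1285    1.1334    0.0734    0.1336    0.1518    0.1313    0.0833]
  [  0.1156    0.0914    1.1682    0.1511    0.1756    0.1012    0.1769]
  [  0.0419    0.0634    0.0922    1.0762    0.1206    0.1065    0.1243]
  [  0.0603    0.1130    0.0682    0.0965    1.0812    0.0692    0.1078]
  [  0.1008    0.0525    0.1292    0.0814    0.0739    1.0629    0.1429]
  [  0.1028    0.1120    0.1478    0.0835    0.1241    0.1484    1.1072]
Total output x = L · d:
  x_0 = 1.0456·17 + 0.0625·34 + 0.1604·12 + 0.1533·88 + 0.0802·98 + 0.1395·34 + 0.0761·25 = 49.8213
  x_1 = 0.1285·17 + 1.1334·34 + 0.0734·12 + 0.1336·88 + 0.1518·98 + 0.1313·34 + 0.0833·25 = 74.7806
  x_2 = 0.1156·17 + 0.0914·34 + 1.1682·12 + 0.1511·88 + 0.1756·98 + 0.1012·34 + 0.1769·25 = 57.4656
  x_3 = 0.0419·17 + 0.0634·34 + 0.0922·12 + 1.0762·88 + 0.1206·98 + 0.1065·34 + 0.1243·25 = 117.2262
  x_4 = 0.0603·17 + 0.1130·34 + 0.0682·12 + 0.0965·88 + 1.0812·98 + 0.0692·34 + 0.1078·25 = 125.1870
  x_5 = 0.1008·17 + 0.0525·34 + 0.1292·12 + 0.0814·88 + 0.0739·98 + 1.0629·34 + 0.1429·25 = 59.1654
  x_6 = 0.1028·17 + 0.1120·34 + 0.1478·12 + 0.0835·88 + 0.1241·98 + 0.1484·34 + 1.1072·25 = 59.5708
Δx_3 = L[3,6] · Δd_6 = 0.1243 · 2 = 0.2486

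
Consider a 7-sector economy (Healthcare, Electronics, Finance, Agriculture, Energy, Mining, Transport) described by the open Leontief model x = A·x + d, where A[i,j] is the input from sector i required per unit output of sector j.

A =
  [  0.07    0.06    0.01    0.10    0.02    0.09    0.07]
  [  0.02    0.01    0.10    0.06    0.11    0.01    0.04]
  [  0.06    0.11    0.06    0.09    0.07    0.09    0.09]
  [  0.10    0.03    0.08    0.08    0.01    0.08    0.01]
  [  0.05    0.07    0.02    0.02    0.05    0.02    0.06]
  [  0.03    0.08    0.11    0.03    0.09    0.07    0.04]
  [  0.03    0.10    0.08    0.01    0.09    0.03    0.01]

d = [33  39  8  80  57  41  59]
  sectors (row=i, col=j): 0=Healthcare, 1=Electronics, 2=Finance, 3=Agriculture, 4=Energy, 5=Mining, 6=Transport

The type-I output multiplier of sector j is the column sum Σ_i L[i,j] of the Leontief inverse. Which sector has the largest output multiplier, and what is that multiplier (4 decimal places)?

Finance (1.7717)

Form M = I − A:
  [  0.93   -0.06   -0.01   -0.10   -0.02   -0.09   -0.07]
  [ -0.02    0.99   -0.10   -0.06   -0.11   -0.01   -0.04]
  [ -0.06   -0.11    0.94   -0.09   -0.07   -0.09   -0.09]
  [ -0.10   -0.03   -0.08    0.92   -0.01   -0.08   -0.01]
  [ -0.05   -0.07   -0.02   -0.02    0.95   -0.02   -0.06]
  [ -0.03   -0.08   -0.11   -0.03   -0.09    0.93   -0.04]
  [ -0.03   -0.10   -0.08   -0.01   -0.09   -0.03    0.99]
Leontief inverse L = M⁻¹:
  [  1.1071    0.1029    0.0596    0.1396    0.0628    0.1305    0.0983]
  [  0.0527    1.0518    0.1344    0.0928    0.1444    0.0427    0.0699]
  [  0.1074    0.1699    1.1256    0.1418    0.1322    0.1404    0.1319]
  [  0.1386    0.0743    0.1245    1.1247    0.0485    0.1255    0.0435]
  [  0.0724    0.0995    0.0501    0.0450    1.0816    0.0427    0.0814]
  [  0.0669    0.1318    0.1605    0.0717    0.1419    1.1105    0.0788]
  [  0.0576    0.1369    0.1170    0.0427    0.1303    0.0584    1.0410]
Total output x = L · d:
  x_0 = 1.1071·33 + 0.1029·39 + 0.0596·8 + 0.1396·80 + 0.0628·57 + 0.1305·41 + 0.0983·59 = 66.9186
  x_1 = 0.0527·33 + 1.0518·39 + 0.1344·8 + 0.0928·80 + 0.1444·57 + 0.0427·41 + 0.0699·59 = 65.3579
  x_2 = 0.1074·33 + 0.1699·39 + 1.1256·8 + 0.1418·80 + 0.1322·57 + 0.1404·41 + 0.1319·59 = 51.5880
  x_3 = 0.1386·33 + 0.0743·39 + 0.1245·8 + 1.1247·80 + 0.0485·57 + 0.1255·41 + 0.0435·59 = 108.9172
  x_4 = 0.0724·33 + 0.0995·39 + 0.0501·8 + 0.0450·80 + 1.0816·57 + 0.0427·41 + 0.0814·59 = 78.4776
  x_5 = 0.0669·33 + 0.1318·39 + 0.1605·8 + 0.0717·80 + 0.1419·57 + 1.1105·41 + 0.0788·59 = 72.6393
  x_6 = 0.0576·33 + 0.1369·39 + 0.1170·8 + 0.0427·80 + 0.1303·57 + 0.0584·41 + 1.0410·59 = 82.8300
Output multipliers (column sums of L):
  Healthcare: 1.6026
  Electronics: 1.7669
  Finance: 1.7717
  Agriculture: 1.6582
  Energy: 1.7417
  Mining: 1.6507
  Transport: 1.5449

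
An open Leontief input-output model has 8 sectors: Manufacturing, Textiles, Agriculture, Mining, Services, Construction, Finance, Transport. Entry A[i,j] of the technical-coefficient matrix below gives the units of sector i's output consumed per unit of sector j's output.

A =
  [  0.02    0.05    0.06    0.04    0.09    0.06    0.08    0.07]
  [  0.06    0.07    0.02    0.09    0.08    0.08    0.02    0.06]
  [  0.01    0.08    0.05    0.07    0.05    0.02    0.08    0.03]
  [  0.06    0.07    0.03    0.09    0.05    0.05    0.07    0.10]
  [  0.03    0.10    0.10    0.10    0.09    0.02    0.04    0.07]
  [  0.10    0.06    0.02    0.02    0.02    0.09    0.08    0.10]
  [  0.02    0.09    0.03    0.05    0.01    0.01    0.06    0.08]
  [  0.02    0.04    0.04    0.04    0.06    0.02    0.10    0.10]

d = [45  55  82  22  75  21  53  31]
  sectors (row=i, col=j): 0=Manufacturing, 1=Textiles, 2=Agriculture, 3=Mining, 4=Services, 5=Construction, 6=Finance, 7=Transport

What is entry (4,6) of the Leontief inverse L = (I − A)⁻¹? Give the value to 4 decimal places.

Form M = I − A:
  [  0.98   -0.05   -0.06   -0.04   -0.09   -0.06   -0.08   -0.07]
  [ -0.06    0.93   -0.02   -0.09   -0.08   -0.08   -0.02   -0.06]
  [ -0.01   -0.08    0.95   -0.07   -0.05   -0.02   -0.08   -0.03]
  [ -0.06   -0.07   -0.03    0.91   -0.05   -0.05   -0.07   -0.10]
  [ -0.03   -0.10   -0.10   -0.10    0.91   -0.02   -0.04   -0.07]
  [ -0.10   -0.06   -0.02   -0.02   -0.02    0.91   -0.08   -0.10]
  [ -0.02   -0.09   -0.03   -0.05   -0.01   -0.01    0.94   -0.08]
  [ -0.02   -0.04   -0.04   -0.04   -0.06   -0.02   -0.10    0.90]
Leontief inverse L = M⁻¹:
  [  1.0535    0.1122    0.0984    0.0956    0.1373    0.0943    0.1359    0.1366]
  [  0.0999    1.1325    0.0595    0.1485    0.1332    0.1223    0.0789    0.1327]
  [  0.0385    0.1323    1.0795    0.1192    0.0893    0.0496    0.1239    0.0845]
  [  0.0982    0.1355    0.0699    1.1505    0.1038    0.0908    0.1338    0.1769]
  [  0.0693    0.1733    0.1453    0.1713    1.1506    0.0621    0.1045    0.1465]
  [  0.1359    0.1187    0.0560    0.0697    0.0685    1.1302    0.1414    0.1716]
  [  0.0446    0.1333    0.0543    0.0913    0.0456    0.0368    1.1008    0.1298]
  [  0.0465    0.0937    0.0729    0.0883    0.1008    0.0471    0.1504    1.1597]
Total output x = L · d:
  x_0 = 1.0535·45 + 0.1122·55 + 0.0984·82 + 0.0956·22 + 0.1373·75 + 0.0943·21 + 0.1359·53 + 0.1366·31 = 87.4620
  x_1 = 0.0999·45 + 1.1325·55 + 0.0595·82 + 0.1485·22 + 0.1332·75 + 0.1223·21 + 0.0789·53 + 0.1327·31 = 95.7831
  x_2 = 0.0385·45 + 0.1323·55 + 1.0795·82 + 0.1192·22 + 0.0893·75 + 0.0496·21 + 0.1239·53 + 0.0845·31 = 117.0815
  x_3 = 0.0982·45 + 0.1355·55 + 0.0699·82 + 1.1505·22 + 0.1038·75 + 0.0908·21 + 0.1338·53 + 0.1769·31 = 65.1837
  x_4 = 0.0693·45 + 0.1733·55 + 0.1453·82 + 0.1713·22 + 1.1506·75 + 0.0621·21 + 0.1045·53 + 0.1465·31 = 126.0076
  x_5 = 0.1359·45 + 0.1187·55 + 0.0560·82 + 0.0697·22 + 0.0685·75 + 1.1302·21 + 0.1414·53 + 0.1716·31 = 60.4521
  x_6 = 0.0446·45 + 0.1333·55 + 0.0543·82 + 0.0913·22 + 0.0456·75 + 0.0368·21 + 1.1008·53 + 0.1298·31 = 82.3587
  x_7 = 0.0465·45 + 0.0937·55 + 0.0729·82 + 0.0883·22 + 0.1008·75 + 0.0471·21 + 0.1504·53 + 1.1597·31 = 67.6406

L[4,6] = 0.1045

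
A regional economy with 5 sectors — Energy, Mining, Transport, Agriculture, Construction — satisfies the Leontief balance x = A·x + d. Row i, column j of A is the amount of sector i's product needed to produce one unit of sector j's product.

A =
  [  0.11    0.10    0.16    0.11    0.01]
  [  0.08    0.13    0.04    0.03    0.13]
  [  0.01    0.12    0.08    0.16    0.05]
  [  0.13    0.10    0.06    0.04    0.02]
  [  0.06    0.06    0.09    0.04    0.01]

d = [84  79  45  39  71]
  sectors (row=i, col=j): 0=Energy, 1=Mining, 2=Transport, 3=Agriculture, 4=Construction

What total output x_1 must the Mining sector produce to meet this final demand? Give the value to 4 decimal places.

124.5741

Form M = I − A:
  [  0.89   -0.10   -0.16   -0.11   -0.01]
  [ -0.08    0.87   -0.04   -0.03   -0.13]
  [ -0.01   -0.12    0.92   -0.16   -0.05]
  [ -0.13   -0.10   -0.06    0.96   -0.02]
  [ -0.06   -0.06   -0.09   -0.04    0.99]
Leontief inverse L = M⁻¹:
  [  1.1732    0.1908    0.2292    0.1808    0.0521]
  [  0.1309    1.1977    0.0959    0.0753    0.1650]
  [  0.0659    0.1929    1.1287    0.2053    0.0871]
  [  0.1785    0.1649    0.1142    1.0884    0.0512]
  [  0.0922    0.1084    0.1269    0.0782    1.0333]
Total output x = L · d:
  x_0 = 1.1732·84 + 0.1908·79 + 0.2292·45 + 0.1808·39 + 0.0521·71 = 134.6975
  x_1 = 0.1309·84 + 1.1977·79 + 0.0959·45 + 0.0753·39 + 0.1650·71 = 124.5741
  x_2 = 0.0659·84 + 0.1929·79 + 1.1287·45 + 0.2053·39 + 0.0871·71 = 85.7583
  x_3 = 0.1785·84 + 0.1649·79 + 0.1142·45 + 1.0884·39 + 0.0512·71 = 79.2523
  x_4 = 0.0922·84 + 0.1084·79 + 0.1269·45 + 0.0782·39 + 1.0333·71 = 98.4289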